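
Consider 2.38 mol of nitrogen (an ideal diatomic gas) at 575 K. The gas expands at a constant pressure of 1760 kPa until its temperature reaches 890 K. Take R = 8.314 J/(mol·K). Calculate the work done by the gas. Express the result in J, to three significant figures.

Isobaric: W = P ΔV = nR ΔT.
W = (2.38)(8.314)(890 − 575) = 6233 J.

W ≈ 6230 J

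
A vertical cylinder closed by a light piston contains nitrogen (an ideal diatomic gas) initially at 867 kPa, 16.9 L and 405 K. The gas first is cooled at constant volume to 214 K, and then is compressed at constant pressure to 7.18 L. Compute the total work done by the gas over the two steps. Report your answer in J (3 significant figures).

W_total ≈ -4450 J

Step 1 (isochoric): W = 0 (constant volume).
After step 1: P = 458.1 kPa (V unchanged).
Step 2 (isobaric): W = PΔV = (458.1 kPa)(7.18 − 16.9 L) = -4453 J.
W_total = 0 − 4453 = -4453 J.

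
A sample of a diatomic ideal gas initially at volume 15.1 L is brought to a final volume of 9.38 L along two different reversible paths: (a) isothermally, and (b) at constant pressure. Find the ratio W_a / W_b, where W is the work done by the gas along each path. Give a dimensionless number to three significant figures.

Path (a) isothermal: W = P₁V₁ ln(V₂/V₁) → W_a/(P₁V₁) = -0.4761.
Path (b) isobaric: W = P₁(V₂ − V₁) → W_b/(P₁V₁) = -0.3788.
W_a / W_b = -0.4761 / -0.3788 = 1.257.

W_a / W_b ≈ 1.26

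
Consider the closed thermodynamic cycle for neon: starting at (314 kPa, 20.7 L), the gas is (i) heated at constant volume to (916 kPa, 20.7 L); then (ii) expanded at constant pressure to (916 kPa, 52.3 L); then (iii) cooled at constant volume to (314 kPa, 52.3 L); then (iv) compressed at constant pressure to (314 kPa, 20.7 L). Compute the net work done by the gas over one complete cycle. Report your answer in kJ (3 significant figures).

W_net ≈ 19.0 kJ

Constant-volume legs do no work.
W(ii) = (916)(52.3 − 20.7) = 28946 J; W(iv) = (314)(20.7 − 52.3) = -9922 J.
W_net = 28946 − 9922 = 19023 J (the clockwise enclosed area).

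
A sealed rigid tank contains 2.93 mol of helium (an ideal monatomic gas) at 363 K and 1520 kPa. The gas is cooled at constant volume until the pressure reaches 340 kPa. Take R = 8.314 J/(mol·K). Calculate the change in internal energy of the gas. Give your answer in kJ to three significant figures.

Constant volume ⇒ W = 0, so Q = ΔU = nCᵥΔT with Cᵥ = 3R/2 = 12.47 J/(mol·K).
At constant V, T₂/T₁ = P₂/P₁ ⇒ ΔT = T₁(P₂/P₁ − 1) = 363·(340/1520 − 1) = -281.8 K.
ΔU = (2.93)(12.47)(-281.8) = -10297 J.

ΔU ≈ -10.3 kJ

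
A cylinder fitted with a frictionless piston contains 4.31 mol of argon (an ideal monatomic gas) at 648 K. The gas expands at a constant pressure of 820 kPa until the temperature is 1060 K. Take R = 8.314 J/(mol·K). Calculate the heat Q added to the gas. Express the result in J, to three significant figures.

Q ≈ 36900 J

Isobaric: W = nRΔT = (4.31)(8.314)(412) = 14763 J.
ΔU = nCᵥΔT with Cᵥ = 3R/2: ΔU = (4.31)(12.47)(412) = 22145 J.
Q = ΔU + W = 22145 + 14763 = 36908 J.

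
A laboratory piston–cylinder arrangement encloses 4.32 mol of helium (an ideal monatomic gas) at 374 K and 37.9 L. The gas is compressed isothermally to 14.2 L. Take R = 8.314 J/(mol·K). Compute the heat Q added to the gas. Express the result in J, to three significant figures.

Q ≈ -13200 J

Isothermal ⇒ ΔU = 0, so Q = W = nRT ln(V₂/V₁).
Q = (4.32)(8.314)(374) ln(14.2/37.9) = 13433 × -0.9817 = -13187 J.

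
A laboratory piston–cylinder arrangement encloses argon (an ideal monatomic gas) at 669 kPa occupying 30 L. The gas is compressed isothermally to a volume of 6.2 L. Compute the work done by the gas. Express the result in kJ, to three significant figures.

W ≈ -31.6 kJ

Isothermal: W = nRT ln(V₂/V₁) = P₁V₁ ln(V₂/V₁).
P₁V₁ = (669 kPa)(30 L) = 20070 J.
W = 20070 × ln(6.2/30) = 20070 × -1.577
W_by_gas = -31643 J.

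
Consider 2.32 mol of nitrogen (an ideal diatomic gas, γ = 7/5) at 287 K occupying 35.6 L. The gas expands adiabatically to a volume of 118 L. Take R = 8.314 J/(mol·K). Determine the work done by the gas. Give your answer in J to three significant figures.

W ≈ 5270 J

Adiabatic: TV^(γ−1) = const with γ = 7/5.
T₂ = T₁ (V₁/V₂)^(γ−1) = 287 × (35.6/118)^0.4 = 287 × 0.6192 = 177.7 K.
W_by = nCᵥ(T₁ − T₂) = (2.32)(20.79)(287 − 177.7) = 5270 J.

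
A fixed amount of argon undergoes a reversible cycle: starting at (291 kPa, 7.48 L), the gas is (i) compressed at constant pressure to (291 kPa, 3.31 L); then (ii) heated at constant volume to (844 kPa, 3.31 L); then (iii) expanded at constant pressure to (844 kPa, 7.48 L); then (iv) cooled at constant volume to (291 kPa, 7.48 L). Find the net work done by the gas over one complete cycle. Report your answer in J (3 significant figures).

Constant-volume legs do no work.
W(i) = (291)(3.31 − 7.48) = -1213 J; W(iii) = (844)(7.48 − 3.31) = 3519 J.
W_net = -1213 + 3519 = 2306 J (the clockwise enclosed area).

W_net ≈ 2310 J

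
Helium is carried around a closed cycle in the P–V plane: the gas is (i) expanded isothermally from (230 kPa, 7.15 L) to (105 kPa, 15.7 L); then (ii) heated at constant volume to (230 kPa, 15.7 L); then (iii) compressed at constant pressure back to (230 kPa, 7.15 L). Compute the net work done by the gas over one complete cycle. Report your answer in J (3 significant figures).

Leg (i): W = PᵢVᵢ ln(V_f/Vᵢ) = (1644) ln(15.7/7.15) = 1293 J.
Leg (ii): W = 0.
Leg (iii): W = PΔV = (230)(7.15 − 15.7) = -1966 J.
W_net = 1293 − 1966 = -673 J.

W_net ≈ -673 J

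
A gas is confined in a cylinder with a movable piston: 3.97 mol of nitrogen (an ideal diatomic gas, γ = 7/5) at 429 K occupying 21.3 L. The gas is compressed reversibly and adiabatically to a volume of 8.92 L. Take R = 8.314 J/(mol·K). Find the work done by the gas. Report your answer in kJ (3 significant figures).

W ≈ -14.7 kJ

Adiabatic: TV^(γ−1) = const with γ = 7/5.
T₂ = T₁ (V₁/V₂)^(γ−1) = 429 × (21.3/8.92)^0.4 = 429 × 1.416 = 607.7 K.
W_by = nCᵥ(T₁ − T₂) = (3.97)(20.79)(429 − 607.7) = -14743 J.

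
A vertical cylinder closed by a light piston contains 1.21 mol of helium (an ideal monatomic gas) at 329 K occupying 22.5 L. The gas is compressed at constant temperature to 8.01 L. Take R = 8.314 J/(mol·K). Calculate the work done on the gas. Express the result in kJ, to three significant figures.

Isothermal: W = nRT ln(V₂/V₁).
W = (1.21)(8.314)(329) × ln(8.01/22.5)
  = 3310 × -1.033
W_by_gas = -3418 J; work on gas = −W_by = 3418 J.

W ≈ 3.42 kJ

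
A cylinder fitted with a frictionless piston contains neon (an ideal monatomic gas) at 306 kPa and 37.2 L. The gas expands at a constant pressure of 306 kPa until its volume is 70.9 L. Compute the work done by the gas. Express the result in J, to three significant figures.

Isobaric: W = P ΔV.
W = (306 kPa)(70.9 − 37.2 L) = (306)(33.7) = 10312 J.

W ≈ 10300 J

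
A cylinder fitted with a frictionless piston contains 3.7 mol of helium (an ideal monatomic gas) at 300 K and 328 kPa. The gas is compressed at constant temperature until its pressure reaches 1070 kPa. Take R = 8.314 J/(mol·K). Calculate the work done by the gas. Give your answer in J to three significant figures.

Isothermal process: W = nRT ln(V₂/V₁) = nRT ln(P₁/P₂).
W = (3.7)(8.314)(300) × ln(328/1070)
  = 9229 × ln(0.3065) = 9229 × -1.182
W_by_gas = -10912 J.

W ≈ -10900 J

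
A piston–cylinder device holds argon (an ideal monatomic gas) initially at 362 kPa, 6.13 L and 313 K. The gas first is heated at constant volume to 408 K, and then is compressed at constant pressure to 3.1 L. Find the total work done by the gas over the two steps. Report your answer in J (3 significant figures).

Step 1 (isochoric): W = 0 (constant volume).
After step 1: P = 471.9 kPa (V unchanged).
Step 2 (isobaric): W = PΔV = (471.9 kPa)(3.1 − 6.13 L) = -1430 J.
W_total = 0 − 1430 = -1430 J.

W_total ≈ -1430 J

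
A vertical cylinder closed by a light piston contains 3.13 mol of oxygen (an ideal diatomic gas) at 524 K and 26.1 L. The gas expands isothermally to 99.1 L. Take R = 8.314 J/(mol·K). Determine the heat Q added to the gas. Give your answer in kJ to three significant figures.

Isothermal ⇒ ΔU = 0, so Q = W = nRT ln(V₂/V₁).
Q = (3.13)(8.314)(524) ln(99.1/26.1) = 13636 × 1.334 = 18193 J.

Q ≈ 18.2 kJ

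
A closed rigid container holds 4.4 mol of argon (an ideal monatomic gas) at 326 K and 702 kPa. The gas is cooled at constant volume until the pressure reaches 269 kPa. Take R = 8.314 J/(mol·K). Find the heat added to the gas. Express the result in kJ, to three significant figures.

Constant volume ⇒ W = 0, so Q = ΔU = nCᵥΔT with Cᵥ = 3R/2 = 12.47 J/(mol·K).
At constant V, T₂/T₁ = P₂/P₁ ⇒ ΔT = T₁(P₂/P₁ − 1) = 326·(269/702 − 1) = -201.1 K.
ΔU = (4.4)(12.47)(-201.1) = -11034 J.

Q ≈ -11.0 kJ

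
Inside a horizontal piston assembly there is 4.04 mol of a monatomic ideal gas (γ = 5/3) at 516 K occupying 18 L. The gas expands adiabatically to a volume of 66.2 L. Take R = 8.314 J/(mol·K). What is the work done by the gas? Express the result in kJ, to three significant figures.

Adiabatic: TV^(γ−1) = const with γ = 5/3.
T₂ = T₁ (V₁/V₂)^(γ−1) = 516 × (18/66.2)^0.667 = 516 × 0.4197 = 216.6 K.
W_by = nCᵥ(T₁ − T₂) = (4.04)(12.47)(516 − 216.6) = 15086 J.

W ≈ 15.1 kJ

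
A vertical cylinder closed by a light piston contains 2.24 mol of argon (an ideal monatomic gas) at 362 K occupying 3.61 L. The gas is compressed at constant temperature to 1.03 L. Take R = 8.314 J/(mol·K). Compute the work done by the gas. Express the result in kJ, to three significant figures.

W ≈ -8.46 kJ

Isothermal: W = nRT ln(V₂/V₁).
W = (2.24)(8.314)(362) × ln(1.03/3.61)
  = 6742 × -1.254
W_by_gas = -8455 J.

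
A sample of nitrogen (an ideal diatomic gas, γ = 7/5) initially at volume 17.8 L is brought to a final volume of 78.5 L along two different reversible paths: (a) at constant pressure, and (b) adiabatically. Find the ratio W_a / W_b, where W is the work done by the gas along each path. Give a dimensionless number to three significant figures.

Path (a) isobaric: W = P₁(V₂ − V₁) → W_a/(P₁V₁) = 3.41.
Path (b) adiabatic: W = P₁V₁(1 − (V₁/V₂)^(γ−1))/(γ−1) → W_b/(P₁V₁) = 1.119.
W_a / W_b = 3.41 / 1.119 = 3.047.

W_a / W_b ≈ 3.05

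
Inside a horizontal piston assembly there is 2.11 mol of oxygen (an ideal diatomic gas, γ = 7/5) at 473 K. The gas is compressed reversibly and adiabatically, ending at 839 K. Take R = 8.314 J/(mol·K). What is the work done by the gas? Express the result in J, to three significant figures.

W ≈ -16100 J

Adiabatic ⇒ Q = 0, so W_by = −ΔU = nCᵥ(T₁ − T₂).
Cᵥ = 5R/2 = 20.79 J/(mol·K).
W = (2.11)(20.79)(473 − 839) = -16051 J.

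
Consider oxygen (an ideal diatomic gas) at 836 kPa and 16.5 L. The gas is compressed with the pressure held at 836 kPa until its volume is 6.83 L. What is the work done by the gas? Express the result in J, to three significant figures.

Isobaric: W = P ΔV.
W = (836 kPa)(6.83 − 16.5 L) = (836)(-9.67) = -8084 J.

W ≈ -8080 J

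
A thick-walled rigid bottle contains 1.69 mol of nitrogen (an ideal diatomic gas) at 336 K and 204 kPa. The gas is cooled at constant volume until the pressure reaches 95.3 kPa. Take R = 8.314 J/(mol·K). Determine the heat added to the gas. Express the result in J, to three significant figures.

Q ≈ -6290 J

Constant volume ⇒ W = 0, so Q = ΔU = nCᵥΔT with Cᵥ = 5R/2 = 20.79 J/(mol·K).
At constant V, T₂/T₁ = P₂/P₁ ⇒ ΔT = T₁(P₂/P₁ − 1) = 336·(95.3/204 − 1) = -179 K.
ΔU = (1.69)(20.79)(-179) = -6289 J.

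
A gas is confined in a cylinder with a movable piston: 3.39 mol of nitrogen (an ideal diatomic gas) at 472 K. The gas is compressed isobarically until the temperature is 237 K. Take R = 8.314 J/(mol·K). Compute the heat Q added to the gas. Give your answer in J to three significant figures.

Q ≈ -23200 J

Isobaric: W = nRΔT = (3.39)(8.314)(-235) = -6623 J.
ΔU = nCᵥΔT with Cᵥ = 5R/2: ΔU = (3.39)(20.79)(-235) = -16558 J.
Q = ΔU + W = -16558 − 6623 = -23182 J.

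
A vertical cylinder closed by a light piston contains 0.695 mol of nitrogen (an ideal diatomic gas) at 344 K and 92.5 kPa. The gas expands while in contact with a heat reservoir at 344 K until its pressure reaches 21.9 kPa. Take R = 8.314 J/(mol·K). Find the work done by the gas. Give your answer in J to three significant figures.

Isothermal process: W = nRT ln(V₂/V₁) = nRT ln(P₁/P₂).
W = (0.695)(8.314)(344) × ln(92.5/21.9)
  = 1988 × ln(4.224) = 1988 × 1.441
W_by_gas = 2864 J.

W ≈ 2860 J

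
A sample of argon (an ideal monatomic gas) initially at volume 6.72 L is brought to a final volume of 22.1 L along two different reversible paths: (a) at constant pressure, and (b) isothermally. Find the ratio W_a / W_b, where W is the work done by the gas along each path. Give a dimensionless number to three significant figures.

W_a / W_b ≈ 1.92

Path (a) isobaric: W = P₁(V₂ − V₁) → W_a/(P₁V₁) = 2.289.
Path (b) isothermal: W = P₁V₁ ln(V₂/V₁) → W_b/(P₁V₁) = 1.19.
W_a / W_b = 2.289 / 1.19 = 1.922.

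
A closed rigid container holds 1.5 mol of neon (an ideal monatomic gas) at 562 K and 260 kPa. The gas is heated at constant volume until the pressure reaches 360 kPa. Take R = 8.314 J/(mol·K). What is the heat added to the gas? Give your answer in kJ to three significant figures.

Constant volume ⇒ W = 0, so Q = ΔU = nCᵥΔT with Cᵥ = 3R/2 = 12.47 J/(mol·K).
At constant V, T₂/T₁ = P₂/P₁ ⇒ ΔT = T₁(P₂/P₁ − 1) = 562·(360/260 − 1) = 216.2 K.
ΔU = (1.5)(12.47)(216.2) = 4043 J.

Q ≈ 4.04 kJ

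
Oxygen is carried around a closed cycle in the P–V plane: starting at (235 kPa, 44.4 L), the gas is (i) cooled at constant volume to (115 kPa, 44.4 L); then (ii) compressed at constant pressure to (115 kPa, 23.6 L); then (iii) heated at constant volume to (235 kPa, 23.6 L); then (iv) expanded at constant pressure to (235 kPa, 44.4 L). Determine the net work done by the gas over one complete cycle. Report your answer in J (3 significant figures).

W_net ≈ 2500 J

Constant-volume legs do no work.
W(ii) = (115)(23.6 − 44.4) = -2392 J; W(iv) = (235)(44.4 − 23.6) = 4888 J.
W_net = -2392 + 4888 = 2496 J (the clockwise enclosed area).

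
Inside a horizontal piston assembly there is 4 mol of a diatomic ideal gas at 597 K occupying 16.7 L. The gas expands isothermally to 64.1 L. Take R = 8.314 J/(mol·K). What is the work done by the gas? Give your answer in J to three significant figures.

Isothermal: W = nRT ln(V₂/V₁).
W = (4)(8.314)(597) × ln(64.1/16.7)
  = 19854 × 1.345
W_by_gas = 26704 J.

W ≈ 26700 J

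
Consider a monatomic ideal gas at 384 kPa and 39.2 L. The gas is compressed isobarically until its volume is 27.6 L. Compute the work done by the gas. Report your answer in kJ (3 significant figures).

W ≈ -4.45 kJ

Isobaric: W = P ΔV.
W = (384 kPa)(27.6 − 39.2 L) = (384)(-11.6) = -4454 J.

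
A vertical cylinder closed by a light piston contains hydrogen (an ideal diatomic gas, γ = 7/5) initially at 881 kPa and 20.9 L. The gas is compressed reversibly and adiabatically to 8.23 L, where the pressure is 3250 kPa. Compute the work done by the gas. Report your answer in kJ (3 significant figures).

W ≈ -20.8 kJ

Adiabatic: W = (P₁V₁ − P₂V₂)/(γ − 1) with γ = 7/5.
P₁V₁ = 18413 J, P₂V₂ = 26748 J.
W = (18413 − 26748) / 0.4 = -20837 J.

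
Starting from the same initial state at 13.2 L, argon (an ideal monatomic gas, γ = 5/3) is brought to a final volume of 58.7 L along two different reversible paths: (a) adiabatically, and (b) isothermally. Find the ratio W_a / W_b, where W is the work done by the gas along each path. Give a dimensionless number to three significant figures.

Path (a) adiabatic: W = P₁V₁(1 − (V₁/V₂)^(γ−1))/(γ−1) → W_a/(P₁V₁) = 0.9453.
Path (b) isothermal: W = P₁V₁ ln(V₂/V₁) → W_b/(P₁V₁) = 1.492.
W_a / W_b = 0.9453 / 1.492 = 0.6335.

W_a / W_b ≈ 0.633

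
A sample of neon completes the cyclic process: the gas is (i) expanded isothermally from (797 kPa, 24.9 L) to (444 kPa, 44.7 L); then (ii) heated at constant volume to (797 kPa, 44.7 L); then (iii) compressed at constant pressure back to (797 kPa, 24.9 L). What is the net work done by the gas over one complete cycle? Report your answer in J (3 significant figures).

W_net ≈ -4170 J

Leg (i): W = PᵢVᵢ ln(V_f/Vᵢ) = (19845) ln(44.7/24.9) = 11612 J.
Leg (ii): W = 0.
Leg (iii): W = PΔV = (797)(24.9 − 44.7) = -15781 J.
W_net = 11612 − 15781 = -4169 J.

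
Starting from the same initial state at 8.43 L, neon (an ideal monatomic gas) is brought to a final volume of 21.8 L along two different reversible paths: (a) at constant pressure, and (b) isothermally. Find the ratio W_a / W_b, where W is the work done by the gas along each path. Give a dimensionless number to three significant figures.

Path (a) isobaric: W = P₁(V₂ − V₁) → W_a/(P₁V₁) = 1.586.
Path (b) isothermal: W = P₁V₁ ln(V₂/V₁) → W_b/(P₁V₁) = 0.9501.
W_a / W_b = 1.586 / 0.9501 = 1.669.

W_a / W_b ≈ 1.67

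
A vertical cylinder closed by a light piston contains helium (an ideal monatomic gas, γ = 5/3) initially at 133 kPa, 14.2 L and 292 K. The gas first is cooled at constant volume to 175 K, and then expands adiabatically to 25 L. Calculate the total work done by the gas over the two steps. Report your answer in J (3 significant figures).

W_total ≈ 533 J

Step 1 (isochoric): W = 0 (constant volume).
After step 1: P = 79.71 kPa (V unchanged).
Step 2 (adiabatic): W = (P₁V₁ − P₂V₂)/(γ−1) = (1132 − 776.3)/0.667 = 533.4 J.
W_total = 0 + 533.4 = 533.4 J.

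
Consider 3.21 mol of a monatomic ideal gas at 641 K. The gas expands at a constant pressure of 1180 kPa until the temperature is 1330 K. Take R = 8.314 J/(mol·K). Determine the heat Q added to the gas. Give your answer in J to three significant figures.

Q ≈ 46000 J

Isobaric: W = nRΔT = (3.21)(8.314)(689) = 18388 J.
ΔU = nCᵥΔT with Cᵥ = 3R/2: ΔU = (3.21)(12.47)(689) = 27582 J.
Q = ΔU + W = 27582 + 18388 = 45970 J.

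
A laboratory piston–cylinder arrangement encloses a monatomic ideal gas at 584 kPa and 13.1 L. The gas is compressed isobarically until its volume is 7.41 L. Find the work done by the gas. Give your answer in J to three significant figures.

Isobaric: W = P ΔV.
W = (584 kPa)(7.41 − 13.1 L) = (584)(-5.69) = -3323 J.

W ≈ -3320 J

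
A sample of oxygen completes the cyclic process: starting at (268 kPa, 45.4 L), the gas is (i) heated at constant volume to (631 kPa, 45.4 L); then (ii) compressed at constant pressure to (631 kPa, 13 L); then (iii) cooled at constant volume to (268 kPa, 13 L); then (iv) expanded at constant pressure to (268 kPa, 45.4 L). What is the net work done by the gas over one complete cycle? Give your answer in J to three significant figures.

W_net ≈ -11800 J

Constant-volume legs do no work.
W(ii) = (631)(13 − 45.4) = -20444 J; W(iv) = (268)(45.4 − 13) = 8683 J.
W_net = -20444 + 8683 = -11761 J (the counter-clockwise enclosed area).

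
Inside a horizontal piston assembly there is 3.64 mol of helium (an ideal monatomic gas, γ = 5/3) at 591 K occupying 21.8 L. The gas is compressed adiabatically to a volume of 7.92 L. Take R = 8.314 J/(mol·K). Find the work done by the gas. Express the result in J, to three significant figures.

Adiabatic: TV^(γ−1) = const with γ = 5/3.
T₂ = T₁ (V₁/V₂)^(γ−1) = 591 × (21.8/7.92)^0.667 = 591 × 1.964 = 1161 K.
W_by = nCᵥ(T₁ − T₂) = (3.64)(12.47)(591 − 1161) = -25864 J.

W ≈ -25900 J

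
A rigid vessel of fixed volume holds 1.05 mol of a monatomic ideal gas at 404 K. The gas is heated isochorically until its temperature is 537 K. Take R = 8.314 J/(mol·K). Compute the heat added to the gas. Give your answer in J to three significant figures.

Constant volume ⇒ W = 0, so Q = ΔU = nCᵥΔT with Cᵥ = 3R/2 = 12.47 J/(mol·K).
ΔU = (1.05)(12.47)(537 − 404) = 1742 J.

Q ≈ 1740 J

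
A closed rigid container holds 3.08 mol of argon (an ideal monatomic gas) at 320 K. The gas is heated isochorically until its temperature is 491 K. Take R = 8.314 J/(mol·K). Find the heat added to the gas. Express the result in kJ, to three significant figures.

Q ≈ 6.57 kJ

Constant volume ⇒ W = 0, so Q = ΔU = nCᵥΔT with Cᵥ = 3R/2 = 12.47 J/(mol·K).
ΔU = (3.08)(12.47)(491 − 320) = 6568 J.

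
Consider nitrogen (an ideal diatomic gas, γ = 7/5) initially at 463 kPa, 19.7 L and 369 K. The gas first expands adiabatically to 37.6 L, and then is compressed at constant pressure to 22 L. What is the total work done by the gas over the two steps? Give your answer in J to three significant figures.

W_total ≈ 2270 J

Step 1 (adiabatic): W = (P₁V₁ − P₂V₂)/(γ−1) = (9121 − 7043)/0.4 = 5195 J.
After step 1: P = 187.3 kPa, V = 37.6 L, T = 284.9 K.
Step 2 (isobaric): W = PΔV = (187.3 kPa)(22 − 37.6 L) = -2922 J.
W_total = 5195 − 2922 = 2273 J.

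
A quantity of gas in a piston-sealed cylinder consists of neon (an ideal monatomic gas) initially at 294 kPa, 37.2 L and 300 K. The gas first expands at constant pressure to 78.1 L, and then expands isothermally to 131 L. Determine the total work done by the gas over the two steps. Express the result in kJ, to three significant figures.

Step 1 (isobaric): W = PΔV = (294 kPa)(78.1 − 37.2 L) = 12025 J.
After step 1: P = 294 kPa, V = 78.1 L, T = 629.8 K.
Step 2 (isothermal): W = P₁V₁ ln(V₂/V₁) = (22961) ln(131/78.1) = 11876 J.
W_total = 12025 + 11876 = 23900 J.

W_total ≈ 23.9 kJ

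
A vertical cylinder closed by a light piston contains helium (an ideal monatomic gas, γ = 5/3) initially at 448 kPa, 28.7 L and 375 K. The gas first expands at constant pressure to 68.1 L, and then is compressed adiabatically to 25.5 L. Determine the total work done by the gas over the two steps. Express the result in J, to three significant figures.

W_total ≈ -24700 J

Step 1 (isobaric): W = PΔV = (448 kPa)(68.1 − 28.7 L) = 17651 J.
After step 1: P = 448 kPa, V = 68.1 L, T = 889.8 K.
Step 2 (adiabatic): W = (P₁V₁ − P₂V₂)/(γ−1) = (30509 − 58726)/0.667 = -42326 J.
W_total = 17651 − 42326 = -24674 J.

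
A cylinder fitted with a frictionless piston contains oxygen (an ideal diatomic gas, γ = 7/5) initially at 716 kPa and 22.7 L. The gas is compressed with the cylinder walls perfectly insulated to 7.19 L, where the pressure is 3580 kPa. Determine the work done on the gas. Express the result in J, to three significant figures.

W ≈ 23700 J

Adiabatic: W = (P₁V₁ − P₂V₂)/(γ − 1) with γ = 7/5.
P₁V₁ = 16253 J, P₂V₂ = 25740 J.
W = (16253 − 25740) / 0.4 = -23718 J.
Work on gas = −W_by = 23718 J.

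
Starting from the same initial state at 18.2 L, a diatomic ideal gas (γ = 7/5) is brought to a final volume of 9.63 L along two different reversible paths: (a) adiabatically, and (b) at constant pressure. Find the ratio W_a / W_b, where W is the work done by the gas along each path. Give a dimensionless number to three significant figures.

Path (a) adiabatic: W = P₁V₁(1 − (V₁/V₂)^(γ−1))/(γ−1) → W_a/(P₁V₁) = -0.7249.
Path (b) isobaric: W = P₁(V₂ − V₁) → W_b/(P₁V₁) = -0.4709.
W_a / W_b = -0.7249 / -0.4709 = 1.539.

W_a / W_b ≈ 1.54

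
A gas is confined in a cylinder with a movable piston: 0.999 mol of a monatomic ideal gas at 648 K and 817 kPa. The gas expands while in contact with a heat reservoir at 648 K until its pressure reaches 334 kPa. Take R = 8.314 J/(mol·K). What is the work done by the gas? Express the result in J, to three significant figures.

W ≈ 4810 J

Isothermal process: W = nRT ln(V₂/V₁) = nRT ln(P₁/P₂).
W = (0.999)(8.314)(648) × ln(817/334)
  = 5382 × ln(2.446) = 5382 × 0.8945
W_by_gas = 4814 J.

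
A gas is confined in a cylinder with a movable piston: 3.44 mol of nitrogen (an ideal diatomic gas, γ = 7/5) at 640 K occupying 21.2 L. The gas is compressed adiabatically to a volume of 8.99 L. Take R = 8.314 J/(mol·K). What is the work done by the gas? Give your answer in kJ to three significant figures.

Adiabatic: TV^(γ−1) = const with γ = 7/5.
T₂ = T₁ (V₁/V₂)^(γ−1) = 640 × (21.2/8.99)^0.4 = 640 × 1.409 = 902 K.
W_by = nCᵥ(T₁ − T₂) = (3.44)(20.79)(640 − 902) = -18734 J.

W ≈ -18.7 kJ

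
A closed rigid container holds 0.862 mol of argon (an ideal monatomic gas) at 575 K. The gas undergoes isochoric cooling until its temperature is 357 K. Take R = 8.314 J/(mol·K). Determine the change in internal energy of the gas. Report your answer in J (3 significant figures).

Constant volume ⇒ W = 0, so Q = ΔU = nCᵥΔT with Cᵥ = 3R/2 = 12.47 J/(mol·K).
ΔU = (0.862)(12.47)(357 − 575) = -2344 J.

ΔU ≈ -2340 J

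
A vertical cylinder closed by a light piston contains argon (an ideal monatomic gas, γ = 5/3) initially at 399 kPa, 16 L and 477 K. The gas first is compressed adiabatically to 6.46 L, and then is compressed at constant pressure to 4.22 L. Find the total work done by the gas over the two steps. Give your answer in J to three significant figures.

W_total ≈ -12000 J

Step 1 (adiabatic): W = (P₁V₁ − P₂V₂)/(γ−1) = (6384 − 11687)/0.667 = -7954 J.
After step 1: P = 1809 kPa, V = 6.46 L, T = 873.2 K.
Step 2 (isobaric): W = PΔV = (1809 kPa)(4.22 − 6.46 L) = -4052 J.
W_total = -7954 − 4052 = -12006 J.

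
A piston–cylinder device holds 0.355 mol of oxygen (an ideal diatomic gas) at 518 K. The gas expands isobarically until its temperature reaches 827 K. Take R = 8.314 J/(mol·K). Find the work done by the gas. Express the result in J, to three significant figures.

Isobaric: W = P ΔV = nR ΔT.
W = (0.355)(8.314)(827 − 518) = 912 J.

W ≈ 912 J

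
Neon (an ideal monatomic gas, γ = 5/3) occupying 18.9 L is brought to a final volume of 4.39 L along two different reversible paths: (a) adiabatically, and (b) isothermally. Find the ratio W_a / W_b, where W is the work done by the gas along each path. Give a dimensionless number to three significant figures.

W_a / W_b ≈ 1.69

Path (a) adiabatic: W = P₁V₁(1 − (V₁/V₂)^(γ−1))/(γ−1) → W_a/(P₁V₁) = -2.47.
Path (b) isothermal: W = P₁V₁ ln(V₂/V₁) → W_b/(P₁V₁) = -1.46.
W_a / W_b = -2.47 / -1.46 = 1.692.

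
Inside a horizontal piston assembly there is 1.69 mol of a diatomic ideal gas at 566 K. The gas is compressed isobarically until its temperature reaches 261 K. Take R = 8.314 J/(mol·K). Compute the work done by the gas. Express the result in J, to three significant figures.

W ≈ -4290 J

Isobaric: W = P ΔV = nR ΔT.
W = (1.69)(8.314)(261 − 566) = -4285 J.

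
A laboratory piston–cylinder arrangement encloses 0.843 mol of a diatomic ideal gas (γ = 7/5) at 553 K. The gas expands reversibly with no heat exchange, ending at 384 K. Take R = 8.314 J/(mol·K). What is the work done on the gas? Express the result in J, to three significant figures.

W ≈ -2960 J

Adiabatic ⇒ Q = 0, so W_by = −ΔU = nCᵥ(T₁ − T₂).
Cᵥ = 5R/2 = 20.79 J/(mol·K).
W = (0.843)(20.79)(553 − 384) = 2961 J.
Work on gas = −W_by = -2961 J.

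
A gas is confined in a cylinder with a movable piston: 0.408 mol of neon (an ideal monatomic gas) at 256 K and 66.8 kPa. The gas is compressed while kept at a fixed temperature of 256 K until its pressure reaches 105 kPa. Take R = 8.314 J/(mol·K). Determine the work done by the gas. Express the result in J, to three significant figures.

Isothermal process: W = nRT ln(V₂/V₁) = nRT ln(P₁/P₂).
W = (0.408)(8.314)(256) × ln(66.8/105)
  = 868.4 × ln(0.6362) = 868.4 × -0.4523
W_by_gas = -392.7 J.

W ≈ -393 J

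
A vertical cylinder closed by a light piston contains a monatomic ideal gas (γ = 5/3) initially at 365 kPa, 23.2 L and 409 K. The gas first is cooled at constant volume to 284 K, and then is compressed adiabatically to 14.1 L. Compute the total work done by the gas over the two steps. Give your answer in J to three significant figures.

Step 1 (isochoric): W = 0 (constant volume).
After step 1: P = 253.4 kPa (V unchanged).
Step 2 (adiabatic): W = (P₁V₁ − P₂V₂)/(γ−1) = (5880 − 8195)/0.667 = -3473 J.
W_total = 0 − 3473 = -3473 J.

W_total ≈ -3470 J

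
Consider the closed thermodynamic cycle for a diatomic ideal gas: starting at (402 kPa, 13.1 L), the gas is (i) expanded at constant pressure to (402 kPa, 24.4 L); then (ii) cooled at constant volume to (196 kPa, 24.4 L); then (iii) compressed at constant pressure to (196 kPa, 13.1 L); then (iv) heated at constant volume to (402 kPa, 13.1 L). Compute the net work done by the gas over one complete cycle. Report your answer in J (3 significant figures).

W_net ≈ 2330 J

Constant-volume legs do no work.
W(i) = (402)(24.4 − 13.1) = 4543 J; W(iii) = (196)(13.1 − 24.4) = -2215 J.
W_net = 4543 − 2215 = 2328 J (the clockwise enclosed area).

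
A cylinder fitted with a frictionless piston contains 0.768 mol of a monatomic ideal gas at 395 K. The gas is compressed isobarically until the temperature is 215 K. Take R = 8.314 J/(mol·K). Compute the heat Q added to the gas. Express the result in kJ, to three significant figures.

Isobaric: W = nRΔT = (0.768)(8.314)(-180) = -1149 J.
ΔU = nCᵥΔT with Cᵥ = 3R/2: ΔU = (0.768)(12.47)(-180) = -1724 J.
Q = ΔU + W = -1724 − 1149 = -2873 J.

Q ≈ -2.87 kJ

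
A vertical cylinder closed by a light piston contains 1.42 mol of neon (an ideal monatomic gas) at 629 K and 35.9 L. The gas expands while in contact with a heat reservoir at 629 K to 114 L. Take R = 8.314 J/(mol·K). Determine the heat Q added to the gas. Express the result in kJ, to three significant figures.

Q ≈ 8.58 kJ

Isothermal ⇒ ΔU = 0, so Q = W = nRT ln(V₂/V₁).
Q = (1.42)(8.314)(629) ln(114/35.9) = 7426 × 1.155 = 8580 J.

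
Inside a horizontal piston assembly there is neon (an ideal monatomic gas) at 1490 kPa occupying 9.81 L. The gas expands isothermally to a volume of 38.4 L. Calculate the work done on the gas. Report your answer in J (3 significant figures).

W ≈ -19900 J

Isothermal: W = nRT ln(V₂/V₁) = P₁V₁ ln(V₂/V₁).
P₁V₁ = (1490 kPa)(9.81 L) = 14617 J.
W = 14617 × ln(38.4/9.81) = 14617 × 1.365
W_by_gas = 19947 J; work on gas = −W_by = -19947 J.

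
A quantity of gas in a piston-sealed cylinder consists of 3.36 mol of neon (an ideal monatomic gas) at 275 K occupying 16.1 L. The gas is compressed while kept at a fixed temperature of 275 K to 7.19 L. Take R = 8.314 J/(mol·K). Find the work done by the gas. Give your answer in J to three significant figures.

W ≈ -6190 J

Isothermal: W = nRT ln(V₂/V₁).
W = (3.36)(8.314)(275) × ln(7.19/16.1)
  = 7682 × -0.8061
W_by_gas = -6193 J.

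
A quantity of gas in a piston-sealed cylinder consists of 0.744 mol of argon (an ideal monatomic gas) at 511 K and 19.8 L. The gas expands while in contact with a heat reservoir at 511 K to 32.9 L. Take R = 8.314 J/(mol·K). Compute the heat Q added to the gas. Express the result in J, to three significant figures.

Isothermal ⇒ ΔU = 0, so Q = W = nRT ln(V₂/V₁).
Q = (0.744)(8.314)(511) ln(32.9/19.8) = 3161 × 0.5078 = 1605 J.

Q ≈ 1610 J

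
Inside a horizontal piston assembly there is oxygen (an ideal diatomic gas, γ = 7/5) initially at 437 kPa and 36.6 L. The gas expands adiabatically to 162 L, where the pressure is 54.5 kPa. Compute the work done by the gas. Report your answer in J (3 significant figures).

W ≈ 17900 J

Adiabatic: W = (P₁V₁ − P₂V₂)/(γ − 1) with γ = 7/5.
P₁V₁ = 15994 J, P₂V₂ = 8829 J.
W = (15994 − 8829) / 0.4 = 17913 J.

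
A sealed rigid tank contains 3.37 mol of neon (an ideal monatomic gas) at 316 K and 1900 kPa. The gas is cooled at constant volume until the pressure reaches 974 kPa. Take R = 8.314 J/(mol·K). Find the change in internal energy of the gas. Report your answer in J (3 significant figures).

Constant volume ⇒ W = 0, so Q = ΔU = nCᵥΔT with Cᵥ = 3R/2 = 12.47 J/(mol·K).
At constant V, T₂/T₁ = P₂/P₁ ⇒ ΔT = T₁(P₂/P₁ − 1) = 316·(974/1900 − 1) = -154 K.
ΔU = (3.37)(12.47)(-154) = -6473 J.

ΔU ≈ -6470 J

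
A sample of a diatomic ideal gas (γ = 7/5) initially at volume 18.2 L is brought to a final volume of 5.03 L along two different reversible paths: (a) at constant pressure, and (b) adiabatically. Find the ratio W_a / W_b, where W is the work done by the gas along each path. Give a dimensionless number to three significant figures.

Path (a) isobaric: W = P₁(V₂ − V₁) → W_a/(P₁V₁) = -0.7236.
Path (b) adiabatic: W = P₁V₁(1 − (V₁/V₂)^(γ−1))/(γ−1) → W_b/(P₁V₁) = -1.682.
W_a / W_b = -0.7236 / -1.682 = 0.4303.

W_a / W_b ≈ 0.430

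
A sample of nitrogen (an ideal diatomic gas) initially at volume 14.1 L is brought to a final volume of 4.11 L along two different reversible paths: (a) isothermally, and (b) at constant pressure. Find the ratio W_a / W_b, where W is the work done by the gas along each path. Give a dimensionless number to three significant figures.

W_a / W_b ≈ 1.74

Path (a) isothermal: W = P₁V₁ ln(V₂/V₁) → W_a/(P₁V₁) = -1.233.
Path (b) isobaric: W = P₁(V₂ − V₁) → W_b/(P₁V₁) = -0.7085.
W_a / W_b = -1.233 / -0.7085 = 1.74.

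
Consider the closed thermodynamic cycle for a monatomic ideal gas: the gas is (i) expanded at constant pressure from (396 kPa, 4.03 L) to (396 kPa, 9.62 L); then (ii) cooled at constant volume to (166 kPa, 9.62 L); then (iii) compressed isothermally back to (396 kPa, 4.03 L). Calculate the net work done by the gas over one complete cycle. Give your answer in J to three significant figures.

W_net ≈ 824 J

Leg (i): W = PΔV = (396)(9.62 − 4.03) = 2214 J.
Leg (ii): W = 0.
Leg (iii): W = PᵢVᵢ ln(V_f/Vᵢ) = (1597) ln(4.03/9.62) = -1389 J.
W_net = 2214 − 1389 = 824.2 J.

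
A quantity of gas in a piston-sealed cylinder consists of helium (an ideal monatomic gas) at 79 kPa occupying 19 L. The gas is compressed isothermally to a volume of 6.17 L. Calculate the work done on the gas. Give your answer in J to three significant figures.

Isothermal: W = nRT ln(V₂/V₁) = P₁V₁ ln(V₂/V₁).
P₁V₁ = (79 kPa)(19 L) = 1501 J.
W = 1501 × ln(6.17/19) = 1501 × -1.125
W_by_gas = -1688 J; work on gas = −W_by = 1688 J.

W ≈ 1690 J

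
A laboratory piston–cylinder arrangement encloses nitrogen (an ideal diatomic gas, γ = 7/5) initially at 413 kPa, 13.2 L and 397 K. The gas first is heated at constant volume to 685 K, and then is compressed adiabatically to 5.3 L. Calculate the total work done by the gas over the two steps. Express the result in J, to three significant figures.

W_total ≈ -10400 J

Step 1 (isochoric): W = 0 (constant volume).
After step 1: P = 712.6 kPa (V unchanged).
Step 2 (adiabatic): W = (P₁V₁ − P₂V₂)/(γ−1) = (9406 − 13550)/0.4 = -10359 J.
W_total = 0 − 10359 = -10359 J.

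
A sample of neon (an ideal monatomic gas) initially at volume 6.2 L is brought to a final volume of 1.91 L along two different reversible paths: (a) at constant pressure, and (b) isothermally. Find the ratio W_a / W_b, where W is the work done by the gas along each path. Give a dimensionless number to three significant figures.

Path (a) isobaric: W = P₁(V₂ − V₁) → W_a/(P₁V₁) = -0.6919.
Path (b) isothermal: W = P₁V₁ ln(V₂/V₁) → W_b/(P₁V₁) = -1.177.
W_a / W_b = -0.6919 / -1.177 = 0.5877.

W_a / W_b ≈ 0.588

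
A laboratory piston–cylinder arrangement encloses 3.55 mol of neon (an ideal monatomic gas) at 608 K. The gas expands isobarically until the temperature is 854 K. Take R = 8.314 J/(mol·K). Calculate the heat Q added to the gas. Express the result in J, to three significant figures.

Q ≈ 18200 J

Isobaric: W = nRΔT = (3.55)(8.314)(246) = 7261 J.
ΔU = nCᵥΔT with Cᵥ = 3R/2: ΔU = (3.55)(12.47)(246) = 10891 J.
Q = ΔU + W = 10891 + 7261 = 18152 J.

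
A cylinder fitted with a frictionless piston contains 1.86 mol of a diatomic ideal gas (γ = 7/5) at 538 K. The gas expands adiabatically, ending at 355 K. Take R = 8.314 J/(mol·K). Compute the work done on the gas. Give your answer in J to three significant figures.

W ≈ -7070 J

Adiabatic ⇒ Q = 0, so W_by = −ΔU = nCᵥ(T₁ − T₂).
Cᵥ = 5R/2 = 20.79 J/(mol·K).
W = (1.86)(20.79)(538 − 355) = 7075 J.
Work on gas = −W_by = -7075 J.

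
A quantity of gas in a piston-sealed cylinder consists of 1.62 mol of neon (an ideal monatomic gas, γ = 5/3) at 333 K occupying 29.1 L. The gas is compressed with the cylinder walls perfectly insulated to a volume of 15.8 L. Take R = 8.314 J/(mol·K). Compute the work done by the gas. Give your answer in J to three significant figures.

Adiabatic: TV^(γ−1) = const with γ = 5/3.
T₂ = T₁ (V₁/V₂)^(γ−1) = 333 × (29.1/15.8)^0.667 = 333 × 1.503 = 500.3 K.
W_by = nCᵥ(T₁ − T₂) = (1.62)(12.47)(333 − 500.3) = -3381 J.

W ≈ -3380 J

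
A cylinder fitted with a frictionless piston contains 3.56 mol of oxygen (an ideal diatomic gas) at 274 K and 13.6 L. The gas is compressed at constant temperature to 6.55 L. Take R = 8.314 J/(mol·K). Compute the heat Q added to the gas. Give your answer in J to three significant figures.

Isothermal ⇒ ΔU = 0, so Q = W = nRT ln(V₂/V₁).
Q = (3.56)(8.314)(274) ln(6.55/13.6) = 8110 × -0.7306 = -5925 J.

Q ≈ -5930 J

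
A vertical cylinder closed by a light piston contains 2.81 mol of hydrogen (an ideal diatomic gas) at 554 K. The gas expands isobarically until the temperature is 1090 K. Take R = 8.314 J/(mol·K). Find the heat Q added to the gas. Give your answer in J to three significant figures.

Isobaric: W = nRΔT = (2.81)(8.314)(536) = 12522 J.
ΔU = nCᵥΔT with Cᵥ = 5R/2: ΔU = (2.81)(20.79)(536) = 31306 J.
Q = ΔU + W = 31306 + 12522 = 43828 J.

Q ≈ 43800 J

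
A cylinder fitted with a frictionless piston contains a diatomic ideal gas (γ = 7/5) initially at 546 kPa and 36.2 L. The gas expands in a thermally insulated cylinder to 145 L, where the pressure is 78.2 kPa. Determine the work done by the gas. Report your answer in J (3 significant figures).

W ≈ 21100 J

Adiabatic: W = (P₁V₁ − P₂V₂)/(γ − 1) with γ = 7/5.
P₁V₁ = 19765 J, P₂V₂ = 11339 J.
W = (19765 − 11339) / 0.4 = 21066 J.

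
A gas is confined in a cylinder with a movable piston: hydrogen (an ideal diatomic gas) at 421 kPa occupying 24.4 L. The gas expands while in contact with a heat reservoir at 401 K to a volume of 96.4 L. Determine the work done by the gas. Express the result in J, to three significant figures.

Isothermal: W = nRT ln(V₂/V₁) = P₁V₁ ln(V₂/V₁).
P₁V₁ = (421 kPa)(24.4 L) = 10272 J.
W = 10272 × ln(96.4/24.4) = 10272 × 1.374
W_by_gas = 14113 J.

W ≈ 14100 J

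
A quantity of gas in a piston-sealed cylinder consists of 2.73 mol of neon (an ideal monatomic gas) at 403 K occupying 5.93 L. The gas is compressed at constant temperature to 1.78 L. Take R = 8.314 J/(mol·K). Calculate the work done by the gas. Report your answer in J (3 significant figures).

Isothermal: W = nRT ln(V₂/V₁).
W = (2.73)(8.314)(403) × ln(1.78/5.93)
  = 9147 × -1.203
W_by_gas = -11008 J.

W ≈ -11000 J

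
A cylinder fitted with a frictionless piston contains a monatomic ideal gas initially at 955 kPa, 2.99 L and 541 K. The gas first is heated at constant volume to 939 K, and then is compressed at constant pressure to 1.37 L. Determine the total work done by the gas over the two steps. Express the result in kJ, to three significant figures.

Step 1 (isochoric): W = 0 (constant volume).
After step 1: P = 1658 kPa (V unchanged).
Step 2 (isobaric): W = PΔV = (1658 kPa)(1.37 − 2.99 L) = -2685 J.
W_total = 0 − 2685 = -2685 J.

W_total ≈ -2.69 kJ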